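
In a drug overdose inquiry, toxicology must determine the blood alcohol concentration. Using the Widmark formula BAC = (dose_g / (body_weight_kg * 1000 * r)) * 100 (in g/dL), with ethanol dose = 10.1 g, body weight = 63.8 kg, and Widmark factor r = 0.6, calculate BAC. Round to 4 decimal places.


Applying the Widmark formula:
BAC = (dose_g / (body_wt * 1000 * r)) * 100
Denominator = 63.8 * 1000 * 0.6 = 38280
BAC = (10.1 / 38280) * 100
BAC = 0.0264 g/dL

0.0264


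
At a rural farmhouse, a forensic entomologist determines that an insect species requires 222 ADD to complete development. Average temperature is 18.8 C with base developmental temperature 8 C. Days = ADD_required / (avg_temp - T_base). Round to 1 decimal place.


Insect development time:
Effective temperature = avg_temp - T_base = 18.8 - 8 = 10.8 C
Days = ADD / effective_temp = 222 / 10.8 = 20.6 days

20.6


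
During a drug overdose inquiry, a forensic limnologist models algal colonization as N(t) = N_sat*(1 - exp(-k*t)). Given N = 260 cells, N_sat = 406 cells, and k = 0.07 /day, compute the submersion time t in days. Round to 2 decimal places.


PMSI from diatom colonization curve:
N / N_sat = 260 / 406 = 0.640394
1 - N/N_sat = 0.359606
ln(1 - N/N_sat) = -1.022746
t = -ln(1 - N/N_sat) / k = -(-1.022746) / 0.07 = 14.61 days

14.61


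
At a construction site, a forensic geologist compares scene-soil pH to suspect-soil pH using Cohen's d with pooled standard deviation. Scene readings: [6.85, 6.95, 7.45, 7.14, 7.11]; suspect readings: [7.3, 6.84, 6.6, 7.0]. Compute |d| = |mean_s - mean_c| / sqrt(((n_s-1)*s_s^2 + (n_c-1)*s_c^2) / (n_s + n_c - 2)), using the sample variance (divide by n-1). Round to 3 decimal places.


Pooled-variance Cohen's d for soil pH comparison:
Scene mean = 35.5 / 5 = 7.1
Suspect mean = 27.74 / 4 = 6.935
Scene sample variance s_s^2 = 0.0523
Suspect sample variance s_c^2 = 0.086233
Pooled variance = ((n_s-1)*s_s^2 + (n_c-1)*s_c^2) / (n_s + n_c - 2) = 0.066843
Pooled SD = sqrt(0.066843) = 0.25854
Mean difference = 0.165
|d| = |0.165| / 0.25854 = 0.638

0.638


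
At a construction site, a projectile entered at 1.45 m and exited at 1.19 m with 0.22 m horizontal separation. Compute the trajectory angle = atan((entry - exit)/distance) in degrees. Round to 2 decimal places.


Bullet trajectory angle:
Height difference = 1.45 - 1.19 = 0.26 m
angle = atan(0.26 / 0.22)
angle = atan(1.181818)
angle = 49.76 degrees

49.76


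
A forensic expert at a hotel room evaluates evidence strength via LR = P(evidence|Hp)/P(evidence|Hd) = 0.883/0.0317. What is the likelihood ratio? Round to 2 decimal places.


Likelihood ratio calculation:
LR = P(E|Hp) / P(E|Hd)
LR = 0.883 / 0.0317
LR = 27.85

27.85


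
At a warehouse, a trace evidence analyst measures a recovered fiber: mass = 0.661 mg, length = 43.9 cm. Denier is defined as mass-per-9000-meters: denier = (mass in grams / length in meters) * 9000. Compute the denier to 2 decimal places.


Denier calculation:
Mass in grams = 0.661 mg / 1000 = 0.000661 g
Length in meters = 43.9 cm / 100 = 0.439 m
Linear density = mass / length = 0.000661 / 0.439 = 0.00150569 g/m
Denier = (g/m) * 9000 = 0.00150569 * 9000 = 13.55

13.55


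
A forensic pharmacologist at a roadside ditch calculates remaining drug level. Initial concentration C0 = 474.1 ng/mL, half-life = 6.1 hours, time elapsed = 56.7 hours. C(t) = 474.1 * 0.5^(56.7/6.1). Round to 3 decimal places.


Drug concentration decay:
Number of half-lives = t / t_half = 56.7 / 6.1 = 9.295082
Decay factor = 0.5^9.295082 = 0.00159185
C(t) = 474.1 * 0.00159185 = 0.755 ng/mL

0.755


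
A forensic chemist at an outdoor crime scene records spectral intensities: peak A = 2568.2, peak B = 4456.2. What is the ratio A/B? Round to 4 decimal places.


Spectral peak ratio:
Peak A = 2568.2 counts
Peak B = 4456.2 counts
Ratio = 2568.2 / 4456.2 = 0.5763

0.5763


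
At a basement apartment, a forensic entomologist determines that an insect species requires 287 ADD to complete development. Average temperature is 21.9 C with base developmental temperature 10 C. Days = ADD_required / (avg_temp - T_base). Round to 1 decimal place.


Insect development time:
Effective temperature = avg_temp - T_base = 21.9 - 10 = 11.9 C
Days = ADD / effective_temp = 287 / 11.9 = 24.1 days

24.1


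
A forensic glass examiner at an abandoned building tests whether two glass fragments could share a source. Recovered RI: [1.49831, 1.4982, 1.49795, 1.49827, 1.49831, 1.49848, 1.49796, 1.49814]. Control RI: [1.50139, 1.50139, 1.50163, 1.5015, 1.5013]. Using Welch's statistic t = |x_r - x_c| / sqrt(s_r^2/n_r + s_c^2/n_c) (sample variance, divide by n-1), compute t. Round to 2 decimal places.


Welch's t-criterion for glass RI comparison:
Recovered mean = sum / n_r = 11.98562 / 8 = 1.4982025
Control mean = sum / n_c = 7.50721 / 5 = 1.501442
Recovered sample variance s_r^2 = 3.30214e-08
Control sample variance s_c^2 = 1.607e-08
Welch SE (unpooled) = sqrt(s_r^2/n_r + s_c^2/n_c) = sqrt(4.12768e-09 + 3.214e-09) = sqrt(7.34168e-09) = 8.56836e-05
|mean_r - mean_c| = 0.0032395
t = 0.0032395 / 8.56836e-05 = 37.81

37.81


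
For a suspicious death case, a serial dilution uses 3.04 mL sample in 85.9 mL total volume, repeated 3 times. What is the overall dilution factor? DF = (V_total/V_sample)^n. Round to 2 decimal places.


Dilution factor calculation:
Single dilution = V_total / V_sample = 85.9 / 3.04 ≈ 28.256579
Number of dilutions = 3
Total DF = (85.9 / 3.04)^3 (full precision, rounded at the end) = 22561.02

22561.02


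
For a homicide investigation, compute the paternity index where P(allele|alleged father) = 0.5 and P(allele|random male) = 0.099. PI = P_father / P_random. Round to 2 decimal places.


Paternity Index calculation:
PI = P(allele|father) / P(allele|random)
PI = 0.5 / 0.099
PI = 5.05

5.05


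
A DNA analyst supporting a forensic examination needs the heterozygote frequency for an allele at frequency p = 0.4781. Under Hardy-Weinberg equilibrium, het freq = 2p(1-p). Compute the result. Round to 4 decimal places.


Hardy-Weinberg heterozygote frequency:
q = 1 - p = 1 - 0.4781 = 0.5219
2pq = 2 * 0.4781 * 0.5219 = 0.4990

0.4990


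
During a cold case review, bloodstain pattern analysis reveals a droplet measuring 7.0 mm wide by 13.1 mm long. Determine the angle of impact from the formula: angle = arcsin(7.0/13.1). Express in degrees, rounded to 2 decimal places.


Blood spatter impact angle calculation:
width / length = 7.0 / 13.1 = 0.534351
angle = arcsin(0.534351)
angle = 32.30 degrees

32.30


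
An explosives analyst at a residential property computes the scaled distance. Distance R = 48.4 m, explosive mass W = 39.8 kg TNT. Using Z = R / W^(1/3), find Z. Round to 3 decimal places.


Scaled distance calculation:
W^(1/3) = 39.8^(1/3) = 3.414242
Z = R / W^(1/3) = 48.4 / 3.414242
Z = 14.176 m/kg^(1/3)

14.176


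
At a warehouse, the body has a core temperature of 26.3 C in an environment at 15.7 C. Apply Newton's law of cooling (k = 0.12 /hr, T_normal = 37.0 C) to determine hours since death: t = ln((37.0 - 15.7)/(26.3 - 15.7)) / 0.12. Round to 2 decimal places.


Using Newton's law of cooling:
t = ln((T_normal - T_ambient) / (T_body - T_ambient)) / k
T_normal - T_ambient = 21.3
T_body - T_ambient = 10.6
Ratio = 2.009434
ln(ratio) = 0.697853
t = 0.697853 / 0.12 = 5.82 hours

5.82


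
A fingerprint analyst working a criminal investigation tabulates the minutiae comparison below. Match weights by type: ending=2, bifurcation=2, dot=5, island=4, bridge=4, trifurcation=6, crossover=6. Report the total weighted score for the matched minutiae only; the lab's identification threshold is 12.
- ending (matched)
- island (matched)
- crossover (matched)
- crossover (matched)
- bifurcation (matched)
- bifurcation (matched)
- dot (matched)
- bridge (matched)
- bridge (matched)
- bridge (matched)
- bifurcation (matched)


Weighted minutiae match score:
  ending: matched, +2 (running total 2)
  island: matched, +4 (running total 6)
  crossover: matched, +6 (running total 12)
  crossover: matched, +6 (running total 18)
  bifurcation: matched, +2 (running total 20)
  bifurcation: matched, +2 (running total 22)
  dot: matched, +5 (running total 27)
  bridge: matched, +4 (running total 31)
  bridge: matched, +4 (running total 35)
  bridge: matched, +4 (running total 39)
  bifurcation: matched, +2 (running total 41)
Total score = 41
Threshold = 12; verdict = identification

41


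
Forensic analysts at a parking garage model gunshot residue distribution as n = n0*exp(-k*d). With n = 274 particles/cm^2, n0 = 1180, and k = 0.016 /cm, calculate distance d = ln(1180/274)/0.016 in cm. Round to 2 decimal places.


GSR distance calculation:
n0/n = 1180 / 274 = 4.306569
ln(n0/n) = 1.460142
d = 1.460142 / 0.016 = 91.26 cm

91.26


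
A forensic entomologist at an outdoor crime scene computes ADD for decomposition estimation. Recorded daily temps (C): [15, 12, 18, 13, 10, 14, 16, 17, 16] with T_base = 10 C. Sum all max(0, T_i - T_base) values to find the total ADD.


Computing ADD day by day:
Day 1: max(0, 15 - 10) = 5
Day 2: max(0, 12 - 10) = 2
Day 3: max(0, 18 - 10) = 8
Day 4: max(0, 13 - 10) = 3
Day 5: max(0, 10 - 10) = 0
Day 6: max(0, 14 - 10) = 4
Day 7: max(0, 16 - 10) = 6
Day 8: max(0, 17 - 10) = 7
Day 9: max(0, 16 - 10) = 6
Total ADD = 41

41


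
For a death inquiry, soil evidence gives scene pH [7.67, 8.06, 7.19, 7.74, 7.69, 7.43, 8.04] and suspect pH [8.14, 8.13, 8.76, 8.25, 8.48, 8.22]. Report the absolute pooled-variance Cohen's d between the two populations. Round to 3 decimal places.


Pooled-variance Cohen's d for soil pH comparison:
Scene mean = 53.82 / 7 = 7.688571
Suspect mean = 49.98 / 6 = 8.33
Scene sample variance s_s^2 = 0.096648
Suspect sample variance s_c^2 = 0.0604
Pooled variance = ((n_s-1)*s_s^2 + (n_c-1)*s_c^2) / (n_s + n_c - 2) = 0.080171
Pooled SD = sqrt(0.080171) = 0.283145
Mean difference = -0.641429
|d| = |-0.641429| / 0.283145 = 2.265

2.265


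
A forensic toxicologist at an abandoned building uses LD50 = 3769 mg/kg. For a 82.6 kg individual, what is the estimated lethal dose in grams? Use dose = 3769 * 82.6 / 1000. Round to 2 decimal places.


Lethal dose calculation:
Lethal dose = LD50 * body_weight / 1000
= 3769 * 82.6 / 1000
= 311319.4 / 1000
= 311.32 g

311.32


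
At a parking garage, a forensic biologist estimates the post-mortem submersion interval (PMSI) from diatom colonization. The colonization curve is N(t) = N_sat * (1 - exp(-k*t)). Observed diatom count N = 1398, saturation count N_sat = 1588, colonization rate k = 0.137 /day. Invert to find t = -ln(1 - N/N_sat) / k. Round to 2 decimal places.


PMSI from diatom colonization curve:
N / N_sat = 1398 / 1588 = 0.880353
1 - N/N_sat = 0.119647
ln(1 - N/N_sat) = -2.12321
t = -ln(1 - N/N_sat) / k = -(-2.12321) / 0.137 = 15.50 days

15.50


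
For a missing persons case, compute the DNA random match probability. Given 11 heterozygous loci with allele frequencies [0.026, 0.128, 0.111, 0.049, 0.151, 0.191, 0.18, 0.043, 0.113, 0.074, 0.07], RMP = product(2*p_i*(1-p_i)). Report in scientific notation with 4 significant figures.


Computing RMP for 11 loci:
Locus 1: 2 * 0.026 * 0.974 = 0.050648
Locus 2: 2 * 0.128 * 0.872 = 0.223232
Locus 3: 2 * 0.111 * 0.889 = 0.197358
Locus 4: 2 * 0.049 * 0.951 = 0.093198
Locus 5: 2 * 0.151 * 0.849 = 0.256398
Locus 6: 2 * 0.191 * 0.809 = 0.309038
Locus 7: 2 * 0.18 * 0.82 = 0.2952
Locus 8: 2 * 0.043 * 0.957 = 0.082302
Locus 9: 2 * 0.113 * 0.887 = 0.200462
Locus 10: 2 * 0.074 * 0.926 = 0.137048
Locus 11: 2 * 0.07 * 0.93 = 0.1302
RMP = 1.432e-09

1.432e-09


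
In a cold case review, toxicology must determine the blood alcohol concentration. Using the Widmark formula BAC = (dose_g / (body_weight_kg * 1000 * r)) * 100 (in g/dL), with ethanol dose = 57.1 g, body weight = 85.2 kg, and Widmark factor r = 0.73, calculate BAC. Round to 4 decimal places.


Applying the Widmark formula:
BAC = (dose_g / (body_wt * 1000 * r)) * 100
Denominator = 85.2 * 1000 * 0.73 = 62196
BAC = (57.1 / 62196) * 100
BAC = 0.0918 g/dL

0.0918


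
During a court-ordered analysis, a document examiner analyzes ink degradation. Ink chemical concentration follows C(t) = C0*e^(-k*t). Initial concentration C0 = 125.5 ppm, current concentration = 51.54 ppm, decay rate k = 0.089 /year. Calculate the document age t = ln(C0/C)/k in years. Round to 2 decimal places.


Document age estimation:
C0/C = 125.5 / 51.54 = 2.435002
ln(C0/C) = 0.889948
t = 0.889948 / 0.089 = 10.00 years

10.00


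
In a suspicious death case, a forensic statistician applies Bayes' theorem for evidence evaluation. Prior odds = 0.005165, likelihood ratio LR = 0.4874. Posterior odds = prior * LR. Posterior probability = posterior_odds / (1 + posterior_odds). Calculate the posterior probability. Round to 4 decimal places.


Bayesian evidence evaluation:
Posterior odds = prior_odds * LR = 0.005165 * 0.4874 = 0.002517421
Posterior probability = posterior_odds / (1 + posterior_odds)
= 0.002517421 / (1 + 0.002517421)
= 0.002517421 / 1.002517421
= 0.0025

0.0025


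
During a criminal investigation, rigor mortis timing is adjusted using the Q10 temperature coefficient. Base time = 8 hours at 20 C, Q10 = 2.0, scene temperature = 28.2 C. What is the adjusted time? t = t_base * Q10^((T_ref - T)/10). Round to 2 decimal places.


Rigor mortis time adjustment:
Exponent = (T_ref - T_actual) / 10 = (20 - 28.2) / 10 = -0.82
Q10 factor = 2.0^-0.82 = 0.56644
t_adjusted = 8 * 0.56644 = 4.53 hours

4.53


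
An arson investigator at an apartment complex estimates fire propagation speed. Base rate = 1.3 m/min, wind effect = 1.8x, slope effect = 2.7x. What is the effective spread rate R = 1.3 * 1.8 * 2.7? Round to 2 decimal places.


Fire spread rate calculation:
R = R0 * wind_factor * slope_factor
= 1.3 * 1.8 * 2.7
= 2.34 * 2.7
= 6.32 m/min

6.32


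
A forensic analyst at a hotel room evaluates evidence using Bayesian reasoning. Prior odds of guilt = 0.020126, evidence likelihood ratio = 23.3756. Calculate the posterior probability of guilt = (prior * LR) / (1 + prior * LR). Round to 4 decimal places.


Bayesian evidence evaluation:
Posterior odds = prior_odds * LR = 0.020126 * 23.3756 = 0.4704573
Posterior probability = posterior_odds / (1 + posterior_odds)
= 0.4704573 / (1 + 0.4704573)
= 0.4704573 / 1.4704573
= 0.3199

0.3199


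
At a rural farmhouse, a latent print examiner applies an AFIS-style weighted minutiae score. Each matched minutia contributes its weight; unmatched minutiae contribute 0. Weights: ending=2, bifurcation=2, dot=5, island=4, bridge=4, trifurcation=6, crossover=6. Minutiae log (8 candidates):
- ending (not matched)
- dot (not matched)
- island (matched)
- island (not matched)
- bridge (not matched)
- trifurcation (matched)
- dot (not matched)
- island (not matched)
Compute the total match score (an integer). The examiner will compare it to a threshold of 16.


Weighted minutiae match score:
  ending: not matched, +0
  dot: not matched, +0
  island: matched, +4 (running total 4)
  island: not matched, +0
  bridge: not matched, +0
  trifurcation: matched, +6 (running total 10)
  dot: not matched, +0
  island: not matched, +0
Total score = 10
Threshold = 16; verdict = inconclusive

10


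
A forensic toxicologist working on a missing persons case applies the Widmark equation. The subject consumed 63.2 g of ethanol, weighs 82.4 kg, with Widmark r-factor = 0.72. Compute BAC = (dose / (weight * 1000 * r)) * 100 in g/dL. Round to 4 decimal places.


Applying the Widmark formula:
BAC = (dose_g / (body_wt * 1000 * r)) * 100
Denominator = 82.4 * 1000 * 0.72 = 59328
BAC = (63.2 / 59328) * 100
BAC = 0.1065 g/dL

0.1065


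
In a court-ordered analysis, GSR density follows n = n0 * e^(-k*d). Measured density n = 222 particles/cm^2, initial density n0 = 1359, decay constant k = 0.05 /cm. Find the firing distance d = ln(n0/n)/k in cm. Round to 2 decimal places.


GSR distance calculation:
n0/n = 1359 / 222 = 6.121622
ln(n0/n) = 1.811827
d = 1.811827 / 0.05 = 36.24 cm

36.24


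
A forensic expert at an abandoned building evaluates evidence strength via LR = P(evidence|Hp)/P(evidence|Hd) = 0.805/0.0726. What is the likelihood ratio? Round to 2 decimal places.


Likelihood ratio calculation:
LR = P(E|Hp) / P(E|Hd)
LR = 0.805 / 0.0726
LR = 11.09

11.09


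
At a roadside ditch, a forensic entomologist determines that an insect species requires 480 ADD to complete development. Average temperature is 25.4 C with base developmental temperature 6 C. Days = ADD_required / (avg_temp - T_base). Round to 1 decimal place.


Insect development time:
Effective temperature = avg_temp - T_base = 25.4 - 6 = 19.4 C
Days = ADD / effective_temp = 480 / 19.4 = 24.7 days

24.7


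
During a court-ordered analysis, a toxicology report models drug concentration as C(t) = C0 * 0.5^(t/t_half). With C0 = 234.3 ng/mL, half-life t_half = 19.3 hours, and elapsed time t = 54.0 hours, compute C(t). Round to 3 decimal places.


Drug concentration decay:
Number of half-lives = t / t_half = 54.0 / 19.3 = 2.797927
Decay factor = 0.5^2.797927 = 0.14379376
C(t) = 234.3 * 0.14379376 = 33.691 ng/mL

33.691


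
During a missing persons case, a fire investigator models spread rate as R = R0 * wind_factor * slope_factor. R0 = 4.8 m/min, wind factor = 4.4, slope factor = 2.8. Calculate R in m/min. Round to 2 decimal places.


Fire spread rate calculation:
R = R0 * wind_factor * slope_factor
= 4.8 * 4.4 * 2.8
= 21.12 * 2.8
= 59.14 m/min

59.14


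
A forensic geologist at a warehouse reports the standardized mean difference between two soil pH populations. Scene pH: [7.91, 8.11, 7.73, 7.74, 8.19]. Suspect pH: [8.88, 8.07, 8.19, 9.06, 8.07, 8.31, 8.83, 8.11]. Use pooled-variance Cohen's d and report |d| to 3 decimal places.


Pooled-variance Cohen's d for soil pH comparison:
Scene mean = 39.68 / 5 = 7.936
Suspect mean = 67.52 / 8 = 8.44
Scene sample variance s_s^2 = 0.04408
Suspect sample variance s_c^2 = 0.170314
Pooled variance = ((n_s-1)*s_s^2 + (n_c-1)*s_c^2) / (n_s + n_c - 2) = 0.124411
Pooled SD = sqrt(0.124411) = 0.352719
Mean difference = -0.504
|d| = |-0.504| / 0.352719 = 1.429

1.429


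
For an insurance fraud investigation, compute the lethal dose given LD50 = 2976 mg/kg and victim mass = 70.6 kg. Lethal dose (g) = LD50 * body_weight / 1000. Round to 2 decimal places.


Lethal dose calculation:
Lethal dose = LD50 * body_weight / 1000
= 2976 * 70.6 / 1000
= 210105.6 / 1000
= 210.11 g

210.11


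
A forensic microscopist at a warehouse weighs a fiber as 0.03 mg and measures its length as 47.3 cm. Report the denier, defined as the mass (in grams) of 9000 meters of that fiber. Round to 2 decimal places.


Denier calculation:
Mass in grams = 0.03 mg / 1000 = 0.00003 g
Length in meters = 47.3 cm / 100 = 0.473 m
Linear density = mass / length = 0.00003 / 0.473 = 0.00006342 g/m
Denier = (g/m) * 9000 = 0.00006342 * 9000 = 0.57

0.57


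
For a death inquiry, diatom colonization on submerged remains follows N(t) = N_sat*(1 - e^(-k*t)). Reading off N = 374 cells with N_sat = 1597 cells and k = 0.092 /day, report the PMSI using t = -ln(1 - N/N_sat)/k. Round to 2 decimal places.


PMSI from diatom colonization curve:
N / N_sat = 374 / 1597 = 0.234189
1 - N/N_sat = 0.765811
ln(1 - N/N_sat) = -0.26682
t = -ln(1 - N/N_sat) / k = -(-0.26682) / 0.092 = 2.90 days

2.90


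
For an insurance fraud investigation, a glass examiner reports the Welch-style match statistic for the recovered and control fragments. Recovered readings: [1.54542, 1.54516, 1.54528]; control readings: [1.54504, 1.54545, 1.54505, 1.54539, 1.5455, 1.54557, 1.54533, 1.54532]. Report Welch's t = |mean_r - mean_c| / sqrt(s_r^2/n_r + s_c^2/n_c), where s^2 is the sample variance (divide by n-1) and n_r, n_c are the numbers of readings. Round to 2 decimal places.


Welch's t-criterion for glass RI comparison:
Recovered mean = sum / n_r = 4.63586 / 3 = 1.5452867
Control mean = sum / n_c = 12.36265 / 8 = 1.5453313
Recovered sample variance s_r^2 = 1.69333e-08
Control sample variance s_c^2 = 3.81554e-08
Welch SE (unpooled) = sqrt(s_r^2/n_r + s_c^2/n_c) = sqrt(5.64444e-09 + 4.76942e-09) = sqrt(1.04139e-08) = 0.000102049
|mean_r - mean_c| = 4.45833e-05
t = 4.45833e-05 / 0.000102049 = 0.44

0.44


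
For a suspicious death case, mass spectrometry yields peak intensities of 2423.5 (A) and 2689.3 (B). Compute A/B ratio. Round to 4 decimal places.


Spectral peak ratio:
Peak A = 2423.5 counts
Peak B = 2689.3 counts
Ratio = 2423.5 / 2689.3 = 0.9012

0.9012


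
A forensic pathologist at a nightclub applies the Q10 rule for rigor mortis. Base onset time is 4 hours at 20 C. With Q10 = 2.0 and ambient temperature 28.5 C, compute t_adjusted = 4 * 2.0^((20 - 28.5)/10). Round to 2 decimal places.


Rigor mortis time adjustment:
Exponent = (T_ref - T_actual) / 10 = (20 - 28.5) / 10 = -0.85
Q10 factor = 2.0^-0.85 = 0.55478
t_adjusted = 4 * 0.55478 = 2.22 hours

2.22


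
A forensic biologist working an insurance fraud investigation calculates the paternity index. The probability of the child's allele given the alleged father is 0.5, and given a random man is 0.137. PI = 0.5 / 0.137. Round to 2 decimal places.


Paternity Index calculation:
PI = P(allele|father) / P(allele|random)
PI = 0.5 / 0.137
PI = 3.65

3.65


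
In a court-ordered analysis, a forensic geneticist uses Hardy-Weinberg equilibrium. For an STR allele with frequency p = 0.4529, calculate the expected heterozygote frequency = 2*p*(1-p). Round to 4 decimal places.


Hardy-Weinberg heterozygote frequency:
q = 1 - p = 1 - 0.4529 = 0.5471
2pq = 2 * 0.4529 * 0.5471 = 0.4956

0.4956


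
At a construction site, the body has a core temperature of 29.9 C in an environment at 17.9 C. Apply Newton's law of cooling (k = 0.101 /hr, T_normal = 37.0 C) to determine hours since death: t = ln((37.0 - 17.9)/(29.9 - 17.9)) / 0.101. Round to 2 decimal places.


Using Newton's law of cooling:
t = ln((T_normal - T_ambient) / (T_body - T_ambient)) / k
T_normal - T_ambient = 19.1
T_body - T_ambient = 12.0
Ratio = 1.591667
ln(ratio) = 0.464782
t = 0.464782 / 0.101 = 4.60 hours

4.60


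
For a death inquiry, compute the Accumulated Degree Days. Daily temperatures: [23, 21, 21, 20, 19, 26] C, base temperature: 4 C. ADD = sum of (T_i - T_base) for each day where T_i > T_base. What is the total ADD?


Computing ADD day by day:
Day 1: max(0, 23 - 4) = 19
Day 2: max(0, 21 - 4) = 17
Day 3: max(0, 21 - 4) = 17
Day 4: max(0, 20 - 4) = 16
Day 5: max(0, 19 - 4) = 15
Day 6: max(0, 26 - 4) = 22
Total ADD = 106

106


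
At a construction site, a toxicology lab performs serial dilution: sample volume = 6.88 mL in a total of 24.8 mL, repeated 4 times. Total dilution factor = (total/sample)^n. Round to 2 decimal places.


Dilution factor calculation:
Single dilution = V_total / V_sample = 24.8 / 6.88 ≈ 3.604651
Number of dilutions = 4
Total DF = (24.8 / 6.88)^4 (full precision, rounded at the end) = 168.83

168.83


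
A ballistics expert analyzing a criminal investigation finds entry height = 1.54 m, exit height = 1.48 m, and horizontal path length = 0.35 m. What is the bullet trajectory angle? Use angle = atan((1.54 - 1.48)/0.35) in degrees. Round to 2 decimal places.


Bullet trajectory angle:
Height difference = 1.54 - 1.48 = 0.06 m
angle = atan(0.06 / 0.35)
angle = atan(0.171429)
angle = 9.73 degrees

9.73


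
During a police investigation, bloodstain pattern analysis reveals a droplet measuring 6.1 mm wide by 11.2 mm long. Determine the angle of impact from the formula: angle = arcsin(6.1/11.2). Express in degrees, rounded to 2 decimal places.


Blood spatter impact angle calculation:
width / length = 6.1 / 11.2 = 0.544643
angle = arcsin(0.544643)
angle = 33.00 degrees

33.00


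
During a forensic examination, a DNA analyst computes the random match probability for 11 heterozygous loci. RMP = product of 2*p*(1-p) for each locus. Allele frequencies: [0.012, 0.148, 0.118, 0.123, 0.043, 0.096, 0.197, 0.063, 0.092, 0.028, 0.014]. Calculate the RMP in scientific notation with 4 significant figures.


Computing RMP for 11 loci:
Locus 1: 2 * 0.012 * 0.988 = 0.023712
Locus 2: 2 * 0.148 * 0.852 = 0.252192
Locus 3: 2 * 0.118 * 0.882 = 0.208152
Locus 4: 2 * 0.123 * 0.877 = 0.215742
Locus 5: 2 * 0.043 * 0.957 = 0.082302
Locus 6: 2 * 0.096 * 0.904 = 0.173568
Locus 7: 2 * 0.197 * 0.803 = 0.316382
Locus 8: 2 * 0.063 * 0.937 = 0.118062
Locus 9: 2 * 0.092 * 0.908 = 0.167072
Locus 10: 2 * 0.028 * 0.972 = 0.054432
Locus 11: 2 * 0.014 * 0.986 = 0.027608
RMP = 3.598e-11

3.598e-11


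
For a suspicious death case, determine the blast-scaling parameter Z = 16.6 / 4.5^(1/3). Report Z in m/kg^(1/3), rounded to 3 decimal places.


Scaled distance calculation:
W^(1/3) = 4.5^(1/3) = 1.650964
Z = R / W^(1/3) = 16.6 / 1.650964
Z = 10.055 m/kg^(1/3)

10.055


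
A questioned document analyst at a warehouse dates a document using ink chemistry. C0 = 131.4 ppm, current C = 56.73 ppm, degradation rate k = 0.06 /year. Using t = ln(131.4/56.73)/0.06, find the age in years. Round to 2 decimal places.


Document age estimation:
C0/C = 131.4 / 56.73 = 2.316235
ln(C0/C) = 0.839943
t = 0.839943 / 0.06 = 14.00 years

14.00


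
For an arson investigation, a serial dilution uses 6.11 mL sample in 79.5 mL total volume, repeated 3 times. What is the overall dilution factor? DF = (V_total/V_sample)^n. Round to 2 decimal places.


Dilution factor calculation:
Single dilution = V_total / V_sample = 79.5 / 6.11 ≈ 13.011457
Number of dilutions = 3
Total DF = (79.5 / 6.11)^3 (full precision, rounded at the end) = 2202.81

2202.81


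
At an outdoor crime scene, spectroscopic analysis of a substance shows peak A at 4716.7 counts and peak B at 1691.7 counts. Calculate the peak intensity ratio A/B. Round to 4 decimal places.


Spectral peak ratio:
Peak A = 4716.7 counts
Peak B = 1691.7 counts
Ratio = 4716.7 / 1691.7 = 2.7881

2.7881


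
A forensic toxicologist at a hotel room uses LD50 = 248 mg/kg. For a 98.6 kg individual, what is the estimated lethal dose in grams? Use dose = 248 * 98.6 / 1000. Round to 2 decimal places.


Lethal dose calculation:
Lethal dose = LD50 * body_weight / 1000
= 248 * 98.6 / 1000
= 24452.8 / 1000
= 24.45 g

24.45


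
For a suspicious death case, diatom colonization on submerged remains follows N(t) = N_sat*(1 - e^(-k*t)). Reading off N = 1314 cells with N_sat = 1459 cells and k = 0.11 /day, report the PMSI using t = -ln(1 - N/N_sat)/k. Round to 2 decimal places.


PMSI from diatom colonization curve:
N / N_sat = 1314 / 1459 = 0.900617
1 - N/N_sat = 0.099383
ln(1 - N/N_sat) = -2.308774
t = -ln(1 - N/N_sat) / k = -(-2.308774) / 0.11 = 20.99 days

20.99


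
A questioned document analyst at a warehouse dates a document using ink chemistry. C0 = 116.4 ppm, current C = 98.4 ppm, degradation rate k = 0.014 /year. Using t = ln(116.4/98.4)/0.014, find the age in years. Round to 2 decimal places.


Document age estimation:
C0/C = 116.4 / 98.4 = 1.182927
ln(C0/C) = 0.167992
t = 0.167992 / 0.014 = 12.00 years

12.00


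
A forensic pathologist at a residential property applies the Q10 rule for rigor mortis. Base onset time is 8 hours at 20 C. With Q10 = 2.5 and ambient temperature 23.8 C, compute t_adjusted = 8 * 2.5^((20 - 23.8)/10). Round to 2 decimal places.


Rigor mortis time adjustment:
Exponent = (T_ref - T_actual) / 10 = (20 - 23.8) / 10 = -0.38
Q10 factor = 2.5^-0.38 = 0.70596
t_adjusted = 8 * 0.70596 = 5.65 hours

5.65


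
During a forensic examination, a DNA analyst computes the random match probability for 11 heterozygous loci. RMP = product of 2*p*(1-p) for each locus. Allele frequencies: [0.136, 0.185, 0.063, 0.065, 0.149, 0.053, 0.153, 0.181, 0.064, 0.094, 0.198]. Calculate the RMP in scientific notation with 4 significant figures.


Computing RMP for 11 loci:
Locus 1: 2 * 0.136 * 0.864 = 0.235008
Locus 2: 2 * 0.185 * 0.815 = 0.30155
Locus 3: 2 * 0.063 * 0.937 = 0.118062
Locus 4: 2 * 0.065 * 0.935 = 0.12155
Locus 5: 2 * 0.149 * 0.851 = 0.253598
Locus 6: 2 * 0.053 * 0.947 = 0.100382
Locus 7: 2 * 0.153 * 0.847 = 0.259182
Locus 8: 2 * 0.181 * 0.819 = 0.296478
Locus 9: 2 * 0.064 * 0.936 = 0.119808
Locus 10: 2 * 0.094 * 0.906 = 0.170328
Locus 11: 2 * 0.198 * 0.802 = 0.317592
RMP = 1.289e-08

1.289e-08


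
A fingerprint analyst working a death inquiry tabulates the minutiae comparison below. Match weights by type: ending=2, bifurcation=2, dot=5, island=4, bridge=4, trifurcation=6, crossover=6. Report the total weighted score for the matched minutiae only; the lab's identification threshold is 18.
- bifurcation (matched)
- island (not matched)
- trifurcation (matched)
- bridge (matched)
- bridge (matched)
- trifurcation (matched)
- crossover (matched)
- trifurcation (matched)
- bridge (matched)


Weighted minutiae match score:
  bifurcation: matched, +2 (running total 2)
  island: not matched, +0
  trifurcation: matched, +6 (running total 8)
  bridge: matched, +4 (running total 12)
  bridge: matched, +4 (running total 16)
  trifurcation: matched, +6 (running total 22)
  crossover: matched, +6 (running total 28)
  trifurcation: matched, +6 (running total 34)
  bridge: matched, +4 (running total 38)
Total score = 38
Threshold = 18; verdict = identification

38


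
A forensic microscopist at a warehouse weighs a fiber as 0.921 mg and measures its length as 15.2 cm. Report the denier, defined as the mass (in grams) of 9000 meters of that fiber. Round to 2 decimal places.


Denier calculation:
Mass in grams = 0.921 mg / 1000 = 0.000921 g
Length in meters = 15.2 cm / 100 = 0.152 m
Linear density = mass / length = 0.000921 / 0.152 = 0.00605921 g/m
Denier = (g/m) * 9000 = 0.00605921 * 9000 = 54.53

54.53


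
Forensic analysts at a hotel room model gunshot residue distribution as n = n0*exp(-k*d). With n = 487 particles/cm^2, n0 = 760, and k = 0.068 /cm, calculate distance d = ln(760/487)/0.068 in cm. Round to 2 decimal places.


GSR distance calculation:
n0/n = 760 / 487 = 1.560575
ln(n0/n) = 0.445054
d = 0.445054 / 0.068 = 6.54 cm

6.54


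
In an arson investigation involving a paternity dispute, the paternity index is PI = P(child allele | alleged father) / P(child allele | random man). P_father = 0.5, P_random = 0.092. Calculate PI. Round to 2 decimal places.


Paternity Index calculation:
PI = P(allele|father) / P(allele|random)
PI = 0.5 / 0.092
PI = 5.43

5.43


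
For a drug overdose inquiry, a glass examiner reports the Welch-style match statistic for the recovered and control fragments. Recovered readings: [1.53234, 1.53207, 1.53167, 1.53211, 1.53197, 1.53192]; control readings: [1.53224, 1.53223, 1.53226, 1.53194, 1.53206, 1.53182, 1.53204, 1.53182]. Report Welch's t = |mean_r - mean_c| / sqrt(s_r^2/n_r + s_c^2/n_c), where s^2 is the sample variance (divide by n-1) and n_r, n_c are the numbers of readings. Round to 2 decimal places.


Welch's t-criterion for glass RI comparison:
Recovered mean = sum / n_r = 9.19208 / 6 = 1.5320133
Control mean = sum / n_c = 12.25641 / 8 = 1.5320513
Recovered sample variance s_r^2 = 4.95467e-08
Control sample variance s_c^2 = 3.29554e-08
Welch SE (unpooled) = sqrt(s_r^2/n_r + s_c^2/n_c) = sqrt(8.25778e-09 + 4.11942e-09) = sqrt(1.23772e-08) = 0.000111253
|mean_r - mean_c| = 3.79167e-05
t = 3.79167e-05 / 0.000111253 = 0.34

0.34


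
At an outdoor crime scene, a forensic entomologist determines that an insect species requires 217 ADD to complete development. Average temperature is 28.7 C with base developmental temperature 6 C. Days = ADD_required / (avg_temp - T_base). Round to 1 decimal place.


Insect development time:
Effective temperature = avg_temp - T_base = 28.7 - 6 = 22.7 C
Days = ADD / effective_temp = 217 / 22.7 = 9.6 days

9.6


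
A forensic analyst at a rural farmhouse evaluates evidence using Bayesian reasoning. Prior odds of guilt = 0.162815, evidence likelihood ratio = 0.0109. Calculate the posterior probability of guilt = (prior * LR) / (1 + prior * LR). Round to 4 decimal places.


Bayesian evidence evaluation:
Posterior odds = prior_odds * LR = 0.162815 * 0.0109 = 0.001774683
Posterior probability = posterior_odds / (1 + posterior_odds)
= 0.001774683 / (1 + 0.001774683)
= 0.001774683 / 1.001774683
= 0.0018

0.0018


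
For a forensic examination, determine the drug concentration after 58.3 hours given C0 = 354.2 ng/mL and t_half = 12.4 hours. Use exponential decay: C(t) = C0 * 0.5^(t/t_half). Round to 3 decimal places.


Drug concentration decay:
Number of half-lives = t / t_half = 58.3 / 12.4 = 4.701613
Decay factor = 0.5^4.701613 = 0.03843027
C(t) = 354.2 * 0.03843027 = 13.612 ng/mL

13.612


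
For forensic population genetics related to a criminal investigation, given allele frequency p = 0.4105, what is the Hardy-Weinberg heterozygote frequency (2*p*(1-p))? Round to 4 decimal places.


Hardy-Weinberg heterozygote frequency:
q = 1 - p = 1 - 0.4105 = 0.5895
2pq = 2 * 0.4105 * 0.5895 = 0.4840

0.4840


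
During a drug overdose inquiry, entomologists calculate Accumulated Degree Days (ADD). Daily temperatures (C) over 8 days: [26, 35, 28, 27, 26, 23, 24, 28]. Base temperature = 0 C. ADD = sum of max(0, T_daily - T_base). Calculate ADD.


Computing ADD day by day:
Day 1: max(0, 26 - 0) = 26
Day 2: max(0, 35 - 0) = 35
Day 3: max(0, 28 - 0) = 28
Day 4: max(0, 27 - 0) = 27
Day 5: max(0, 26 - 0) = 26
Day 6: max(0, 23 - 0) = 23
Day 7: max(0, 24 - 0) = 24
Day 8: max(0, 28 - 0) = 28
Total ADD = 217

217


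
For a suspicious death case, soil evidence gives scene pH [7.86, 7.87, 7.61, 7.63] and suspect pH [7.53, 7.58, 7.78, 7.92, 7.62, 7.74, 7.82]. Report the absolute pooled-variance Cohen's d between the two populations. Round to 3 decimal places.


Pooled-variance Cohen's d for soil pH comparison:
Scene mean = 30.97 / 4 = 7.7425
Suspect mean = 53.99 / 7 = 7.712857
Scene sample variance s_s^2 = 0.020092
Suspect sample variance s_c^2 = 0.01989
Pooled variance = ((n_s-1)*s_s^2 + (n_c-1)*s_c^2) / (n_s + n_c - 2) = 0.019958
Pooled SD = sqrt(0.019958) = 0.141273
Mean difference = 0.029643
|d| = |0.029643| / 0.141273 = 0.210

0.210


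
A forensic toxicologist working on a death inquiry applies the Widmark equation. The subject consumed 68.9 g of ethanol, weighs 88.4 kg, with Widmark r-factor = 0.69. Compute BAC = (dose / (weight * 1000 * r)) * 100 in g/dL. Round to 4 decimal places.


Applying the Widmark formula:
BAC = (dose_g / (body_wt * 1000 * r)) * 100
Denominator = 88.4 * 1000 * 0.69 = 60996
BAC = (68.9 / 60996) * 100
BAC = 0.1130 g/dL

0.1130


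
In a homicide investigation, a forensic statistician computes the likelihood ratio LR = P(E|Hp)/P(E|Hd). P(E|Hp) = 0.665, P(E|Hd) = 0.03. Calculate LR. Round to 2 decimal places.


Likelihood ratio calculation:
LR = P(E|Hp) / P(E|Hd)
LR = 0.665 / 0.03
LR = 22.17

22.17


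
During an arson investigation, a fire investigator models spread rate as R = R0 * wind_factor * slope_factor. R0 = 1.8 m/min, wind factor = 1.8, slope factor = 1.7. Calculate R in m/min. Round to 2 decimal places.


Fire spread rate calculation:
R = R0 * wind_factor * slope_factor
= 1.8 * 1.8 * 1.7
= 3.24 * 1.7
= 5.51 m/min

5.51


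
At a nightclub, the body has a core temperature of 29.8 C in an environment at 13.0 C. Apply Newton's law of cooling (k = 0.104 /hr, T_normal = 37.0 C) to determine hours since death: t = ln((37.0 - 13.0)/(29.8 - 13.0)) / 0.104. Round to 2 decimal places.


Using Newton's law of cooling:
t = ln((T_normal - T_ambient) / (T_body - T_ambient)) / k
T_normal - T_ambient = 24.0
T_body - T_ambient = 16.8
Ratio = 1.428571
ln(ratio) = 0.356675
t = 0.356675 / 0.104 = 3.43 hours

3.43


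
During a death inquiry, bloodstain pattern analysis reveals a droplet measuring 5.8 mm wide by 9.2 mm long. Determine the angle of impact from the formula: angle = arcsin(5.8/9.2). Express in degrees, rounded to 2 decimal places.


Blood spatter impact angle calculation:
width / length = 5.8 / 9.2 = 0.630435
angle = arcsin(0.630435)
angle = 39.08 degrees

39.08


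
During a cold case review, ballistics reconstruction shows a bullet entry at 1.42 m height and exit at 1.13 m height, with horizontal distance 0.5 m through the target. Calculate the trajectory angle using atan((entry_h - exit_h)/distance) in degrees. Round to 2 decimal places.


Bullet trajectory angle:
Height difference = 1.42 - 1.13 = 0.29 m
angle = atan(0.29 / 0.5)
angle = atan(0.58)
angle = 30.11 degrees

30.11


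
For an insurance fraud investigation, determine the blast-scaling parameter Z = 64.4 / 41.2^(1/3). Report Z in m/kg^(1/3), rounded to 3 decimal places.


Scaled distance calculation:
W^(1/3) = 41.2^(1/3) = 3.453815
Z = R / W^(1/3) = 64.4 / 3.453815
Z = 18.646 m/kg^(1/3)

18.646


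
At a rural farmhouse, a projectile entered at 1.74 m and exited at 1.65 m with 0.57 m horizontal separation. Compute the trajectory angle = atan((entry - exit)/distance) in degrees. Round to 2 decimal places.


Bullet trajectory angle:
Height difference = 1.74 - 1.65 = 0.09 m
angle = atan(0.09 / 0.57)
angle = atan(0.157895)
angle = 8.97 degrees

8.97


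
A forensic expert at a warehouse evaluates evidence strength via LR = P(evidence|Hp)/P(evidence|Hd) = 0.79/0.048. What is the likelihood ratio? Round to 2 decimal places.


Likelihood ratio calculation:
LR = P(E|Hp) / P(E|Hd)
LR = 0.79 / 0.048
LR = 16.46

16.46


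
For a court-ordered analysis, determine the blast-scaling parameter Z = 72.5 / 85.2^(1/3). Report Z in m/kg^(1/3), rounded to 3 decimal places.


Scaled distance calculation:
W^(1/3) = 85.2^(1/3) = 4.400275
Z = R / W^(1/3) = 72.5 / 4.400275
Z = 16.476 m/kg^(1/3)

16.476


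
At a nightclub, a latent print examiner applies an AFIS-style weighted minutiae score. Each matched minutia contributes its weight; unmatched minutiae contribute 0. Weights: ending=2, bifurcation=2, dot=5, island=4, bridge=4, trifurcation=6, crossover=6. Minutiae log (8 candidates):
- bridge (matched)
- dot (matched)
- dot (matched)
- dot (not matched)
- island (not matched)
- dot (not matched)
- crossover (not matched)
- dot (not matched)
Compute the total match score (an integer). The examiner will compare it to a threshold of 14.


Weighted minutiae match score:
  bridge: matched, +4 (running total 4)
  dot: matched, +5 (running total 9)
  dot: matched, +5 (running total 14)
  dot: not matched, +0
  island: not matched, +0
  dot: not matched, +0
  crossover: not matched, +0
  dot: not matched, +0
Total score = 14
Threshold = 14; verdict = identification

14


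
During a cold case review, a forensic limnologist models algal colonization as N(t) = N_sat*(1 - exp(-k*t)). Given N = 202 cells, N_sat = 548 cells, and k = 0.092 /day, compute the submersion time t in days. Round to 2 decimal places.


PMSI from diatom colonization curve:
N / N_sat = 202 / 548 = 0.368613
1 - N/N_sat = 0.631387
ln(1 - N/N_sat) = -0.459836
t = -ln(1 - N/N_sat) / k = -(-0.459836) / 0.092 = 5.00 days

5.00


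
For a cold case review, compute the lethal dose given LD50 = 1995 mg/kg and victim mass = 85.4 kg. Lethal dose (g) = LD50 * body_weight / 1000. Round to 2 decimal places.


Lethal dose calculation:
Lethal dose = LD50 * body_weight / 1000
= 1995 * 85.4 / 1000
= 170373 / 1000
= 170.37 g

170.37


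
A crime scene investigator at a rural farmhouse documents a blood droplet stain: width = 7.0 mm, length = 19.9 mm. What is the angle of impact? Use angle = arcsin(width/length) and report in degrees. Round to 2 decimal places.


Blood spatter impact angle calculation:
width / length = 7.0 / 19.9 = 0.351759
angle = arcsin(0.351759)
angle = 20.59 degrees

20.59


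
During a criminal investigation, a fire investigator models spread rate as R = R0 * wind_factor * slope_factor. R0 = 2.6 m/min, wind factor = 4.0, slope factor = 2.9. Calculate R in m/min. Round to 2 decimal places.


Fire spread rate calculation:
R = R0 * wind_factor * slope_factor
= 2.6 * 4.0 * 2.9
= 10.4 * 2.9
= 30.16 m/min

30.16


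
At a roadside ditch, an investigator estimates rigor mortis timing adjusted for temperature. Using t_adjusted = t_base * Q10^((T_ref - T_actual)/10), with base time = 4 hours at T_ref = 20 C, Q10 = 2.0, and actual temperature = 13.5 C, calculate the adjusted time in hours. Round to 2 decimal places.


Rigor mortis time adjustment:
Exponent = (T_ref - T_actual) / 10 = (20 - 13.5) / 10 = 0.65
Q10 factor = 2.0^0.65 = 1.56917
t_adjusted = 4 * 1.56917 = 6.28 hours

6.28
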